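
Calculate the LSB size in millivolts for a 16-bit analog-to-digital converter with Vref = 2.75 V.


The resolution (LSB) of an ADC is Vref / 2^n.
LSB = 2.75 / 2^16
LSB = 2.75 / 65536
LSB = 4.196e-05 V = 0.04196167 mV

0.04196167 mV


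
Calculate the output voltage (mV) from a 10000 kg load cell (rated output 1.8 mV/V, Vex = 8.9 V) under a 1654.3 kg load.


Vout = rated_output * Vex * (load / capacity).
Vout = 1.8 * 8.9 * (1654.3 / 10000)
Vout = 1.8 * 8.9 * 0.16543
Vout = 2.65 mV

2.65 mV


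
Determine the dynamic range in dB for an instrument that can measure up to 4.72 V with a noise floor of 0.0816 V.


Dynamic range = 20 * log10(Vmax / Vnoise).
DR = 20 * log10(4.72 / 0.0816)
DR = 20 * log10(57.84)
DR = 35.25 dB

35.25 dB


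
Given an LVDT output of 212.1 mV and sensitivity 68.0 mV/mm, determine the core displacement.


Displacement = Vout / sensitivity.
d = 212.1 / 68.0
d = 3.119 mm

3.119 mm


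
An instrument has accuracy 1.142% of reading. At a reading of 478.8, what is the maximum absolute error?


Absolute error = (accuracy% / 100) * reading.
Error = (1.142 / 100) * 478.8
Error = 0.01142 * 478.8
Error = 5.4679

5.4679


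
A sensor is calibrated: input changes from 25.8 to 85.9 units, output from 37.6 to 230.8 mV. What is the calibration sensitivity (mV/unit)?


Sensitivity = (y2 - y1) / (x2 - x1).
S = (230.8 - 37.6) / (85.9 - 25.8)
S = 193.2 / 60.1
S = 3.2146 mV/unit

3.2146 mV/unit


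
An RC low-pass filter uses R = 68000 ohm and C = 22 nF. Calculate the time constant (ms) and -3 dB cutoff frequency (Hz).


Time constant: tau = R * C.
tau = 68000 * 2.20e-08 = 0.001496 s
tau = 1.496 ms
Cutoff frequency: fc = 1 / (2*pi*R*C).
fc = 1 / (2*pi*0.001496) = 106.39 Hz

tau = 1.496 ms, fc = 106.39 Hz


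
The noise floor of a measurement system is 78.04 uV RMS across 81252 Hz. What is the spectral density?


Noise spectral density = Vrms / sqrt(BW).
NSD = 78.04 / sqrt(81252)
NSD = 78.04 / 285.0474
NSD = 0.2738 uV/sqrt(Hz)

0.2738 uV/sqrt(Hz)


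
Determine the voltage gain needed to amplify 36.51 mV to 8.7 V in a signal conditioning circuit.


Gain = Vout / Vin (converting to same units).
G = 8.7 V / 36.51 mV
G = 8700.0 mV / 36.51 mV
G = 238.29

238.29


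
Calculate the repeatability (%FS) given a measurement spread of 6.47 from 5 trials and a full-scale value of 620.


Repeatability = (spread / full scale) * 100%.
R = (6.47 / 620) * 100
R = 1.044 %FS

1.044 %FS


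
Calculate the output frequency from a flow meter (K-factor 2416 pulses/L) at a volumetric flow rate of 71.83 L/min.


Frequency = K * Q / 60 (converting L/min to L/s).
f = 2416 * 71.83 / 60
f = 173541.28 / 60
f = 2892.35 Hz

2892.35 Hz


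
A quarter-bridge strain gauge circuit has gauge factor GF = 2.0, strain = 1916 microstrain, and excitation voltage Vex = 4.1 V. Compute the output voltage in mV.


Quarter bridge output: Vout = (GF * epsilon * Vex) / 4.
Vout = (2.0 * 1916e-6 * 4.1) / 4
Vout = 0.0157112 / 4 V
Vout = 0.0039278 V = 3.9278 mV

3.9278 mV


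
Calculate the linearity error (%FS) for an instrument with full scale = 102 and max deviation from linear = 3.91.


Linearity error = (max deviation / full scale) * 100%.
Linearity = (3.91 / 102) * 100
Linearity = 3.833 %FS

3.833 %FS


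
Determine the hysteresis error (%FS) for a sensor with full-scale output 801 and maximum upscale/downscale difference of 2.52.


Hysteresis = (max difference / full scale) * 100%.
H = (2.52 / 801) * 100
H = 0.315 %FS

0.315 %FS


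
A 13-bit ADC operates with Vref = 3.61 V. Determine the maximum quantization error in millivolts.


The maximum quantization error is +/- LSB/2.
LSB = Vref / 2^n = 3.61 / 8192 = 0.00044067 V
Max error = LSB / 2 = 0.00044067 / 2 = 0.00022034 V
Max error = 0.2203 mV

0.2203 mV


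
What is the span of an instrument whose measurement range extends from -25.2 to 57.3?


Span = upper range - lower range.
Span = 57.3 - (-25.2)
Span = 82.5

82.5


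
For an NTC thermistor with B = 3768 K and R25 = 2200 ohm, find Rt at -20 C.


NTC thermistor equation: Rt = R25 * exp(B * (1/T - 1/T25)).
T in Kelvin: 253.15 K, T25 = 298.15 K
1/T - 1/T25 = 1/253.15 - 1/298.15 = 0.00059621
B * (1/T - 1/T25) = 3768 * 0.00059621 = 2.2465
Rt = 2200 * exp(2.2465) = 20800.5 ohm

20800.5 ohm


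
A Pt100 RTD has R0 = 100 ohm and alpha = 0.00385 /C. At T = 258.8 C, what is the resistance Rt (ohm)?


The RTD equation: Rt = R0 * (1 + alpha * T).
Rt = 100 * (1 + 0.00385 * 258.8)
Rt = 100 * (1 + 0.99638)
Rt = 100 * 1.99638
Rt = 199.638 ohm

199.638 ohm


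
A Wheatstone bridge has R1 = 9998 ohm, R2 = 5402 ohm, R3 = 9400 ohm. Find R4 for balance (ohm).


At balance: R1*R4 = R2*R3, so R4 = R2*R3/R1.
R4 = 5402 * 9400 / 9998
R4 = 50778800 / 9998
R4 = 5078.9 ohm

5078.9 ohm


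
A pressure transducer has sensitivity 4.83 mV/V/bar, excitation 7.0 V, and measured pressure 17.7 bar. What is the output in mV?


Output = sensitivity * Vex * P.
Vout = 4.83 * 7.0 * 17.7
Vout = 33.81 * 17.7
Vout = 598.44 mV

598.44 mV


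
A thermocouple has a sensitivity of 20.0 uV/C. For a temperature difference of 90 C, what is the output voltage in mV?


The thermocouple output V = sensitivity * dT.
V = 20.0 uV/C * 90 C
V = 1800.0 uV
V = 1.8 mV

1.8 mV


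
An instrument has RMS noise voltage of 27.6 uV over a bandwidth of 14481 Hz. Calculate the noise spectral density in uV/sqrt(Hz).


Noise spectral density = Vrms / sqrt(BW).
NSD = 27.6 / sqrt(14481)
NSD = 27.6 / 120.337
NSD = 0.2294 uV/sqrt(Hz)

0.2294 uV/sqrt(Hz)


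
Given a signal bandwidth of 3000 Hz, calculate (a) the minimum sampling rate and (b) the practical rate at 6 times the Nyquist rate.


By Nyquist theorem, fs_min = 2 * fmax.
fs_min = 2 * 3000 = 6000 Hz
Practical rate = 6 * fs_min = 6 * 6000 = 36000 Hz

fs_min = 6000 Hz, fs_practical = 36000 Hz


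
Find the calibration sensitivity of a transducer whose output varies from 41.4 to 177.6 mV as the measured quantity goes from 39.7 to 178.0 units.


Sensitivity = (y2 - y1) / (x2 - x1).
S = (177.6 - 41.4) / (178.0 - 39.7)
S = 136.2 / 138.3
S = 0.9848 mV/unit

0.9848 mV/unit


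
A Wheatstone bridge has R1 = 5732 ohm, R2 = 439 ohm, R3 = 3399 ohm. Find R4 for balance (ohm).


At balance: R1*R4 = R2*R3, so R4 = R2*R3/R1.
R4 = 439 * 3399 / 5732
R4 = 1492161 / 5732
R4 = 260.32 ohm

260.32 ohm


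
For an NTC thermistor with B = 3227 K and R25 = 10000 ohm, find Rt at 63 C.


NTC thermistor equation: Rt = R25 * exp(B * (1/T - 1/T25)).
T in Kelvin: 336.15 K, T25 = 298.15 K
1/T - 1/T25 = 1/336.15 - 1/298.15 = -0.00037915
B * (1/T - 1/T25) = 3227 * -0.00037915 = -1.2235
Rt = 10000 * exp(-1.2235) = 2941.9 ohm

2941.9 ohm


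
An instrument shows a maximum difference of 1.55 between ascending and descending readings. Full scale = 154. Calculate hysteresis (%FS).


Hysteresis = (max difference / full scale) * 100%.
H = (1.55 / 154) * 100
H = 1.006 %FS

1.006 %FS


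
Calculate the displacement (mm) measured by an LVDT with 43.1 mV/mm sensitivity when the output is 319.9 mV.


Displacement = Vout / sensitivity.
d = 319.9 / 43.1
d = 7.422 mm

7.422 mm


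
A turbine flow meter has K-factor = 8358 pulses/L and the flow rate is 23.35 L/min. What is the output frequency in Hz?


Frequency = K * Q / 60 (converting L/min to L/s).
f = 8358 * 23.35 / 60
f = 195159.3 / 60
f = 3252.66 Hz

3252.66 Hz


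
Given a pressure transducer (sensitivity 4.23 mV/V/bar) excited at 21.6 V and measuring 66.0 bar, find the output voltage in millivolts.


Output = sensitivity * Vex * P.
Vout = 4.23 * 21.6 * 66.0
Vout = 91.368 * 66.0
Vout = 6030.29 mV

6030.29 mV


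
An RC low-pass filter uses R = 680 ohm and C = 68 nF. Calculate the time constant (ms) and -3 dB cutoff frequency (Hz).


Time constant: tau = R * C.
tau = 680 * 6.80e-08 = 4.624e-05 s
tau = 0.0462 ms
Cutoff frequency: fc = 1 / (2*pi*R*C).
fc = 1 / (2*pi*4.624e-05) = 3441.93 Hz

tau = 0.0462 ms, fc = 3441.93 Hz


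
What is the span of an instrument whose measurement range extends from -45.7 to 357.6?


Span = upper range - lower range.
Span = 357.6 - (-45.7)
Span = 403.3

403.3


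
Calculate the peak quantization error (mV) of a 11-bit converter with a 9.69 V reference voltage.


The maximum quantization error is +/- LSB/2.
LSB = Vref / 2^n = 9.69 / 2048 = 0.00473145 V
Max error = LSB / 2 = 0.00473145 / 2 = 0.00236572 V
Max error = 2.3657 mV

2.3657 mV


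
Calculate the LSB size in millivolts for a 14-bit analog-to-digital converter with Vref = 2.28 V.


The resolution (LSB) of an ADC is Vref / 2^n.
LSB = 2.28 / 2^14
LSB = 2.28 / 16384
LSB = 0.00013916 V = 0.13916016 mV

0.13916016 mV


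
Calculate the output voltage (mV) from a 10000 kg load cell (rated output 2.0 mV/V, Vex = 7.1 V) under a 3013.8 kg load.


Vout = rated_output * Vex * (load / capacity).
Vout = 2.0 * 7.1 * (3013.8 / 10000)
Vout = 2.0 * 7.1 * 0.30138
Vout = 4.28 mV

4.28 mV


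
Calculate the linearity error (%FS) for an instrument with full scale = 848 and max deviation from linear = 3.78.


Linearity error = (max deviation / full scale) * 100%.
Linearity = (3.78 / 848) * 100
Linearity = 0.446 %FS

0.446 %FS


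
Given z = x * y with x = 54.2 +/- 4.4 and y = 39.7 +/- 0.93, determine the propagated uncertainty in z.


For a product z = x*y, the relative uncertainty is:
uz/z = sqrt((ux/x)^2 + (uy/y)^2)
Relative uncertainties: ux/x = 4.4/54.2 = 0.081181
uy/y = 0.93/39.7 = 0.023426
z = 54.2 * 39.7 = 2151.7
uz = 2151.7 * sqrt(0.081181^2 + 0.023426^2) = 181.807

181.807


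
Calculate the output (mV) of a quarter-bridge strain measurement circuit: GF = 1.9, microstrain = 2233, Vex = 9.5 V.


Quarter bridge output: Vout = (GF * epsilon * Vex) / 4.
Vout = (1.9 * 2233e-6 * 9.5) / 4
Vout = 0.04030565 / 4 V
Vout = 0.01007641 V = 10.0764 mV

10.0764 mV


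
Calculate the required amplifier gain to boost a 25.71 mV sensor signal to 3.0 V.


Gain = Vout / Vin (converting to same units).
G = 3.0 V / 25.71 mV
G = 3000.0 mV / 25.71 mV
G = 116.69

116.69


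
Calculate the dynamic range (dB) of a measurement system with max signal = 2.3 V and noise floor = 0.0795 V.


Dynamic range = 20 * log10(Vmax / Vnoise).
DR = 20 * log10(2.3 / 0.0795)
DR = 20 * log10(28.93)
DR = 29.23 dB

29.23 dB


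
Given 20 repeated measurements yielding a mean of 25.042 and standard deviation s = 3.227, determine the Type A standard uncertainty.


The standard uncertainty for Type A evaluation is u = s / sqrt(n).
u = 3.227 / sqrt(20)
u = 3.227 / 4.4721
u = 0.7216

0.7216


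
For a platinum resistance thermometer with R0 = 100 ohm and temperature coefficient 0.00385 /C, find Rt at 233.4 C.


The RTD equation: Rt = R0 * (1 + alpha * T).
Rt = 100 * (1 + 0.00385 * 233.4)
Rt = 100 * (1 + 0.89859)
Rt = 100 * 1.89859
Rt = 189.859 ohm

189.859 ohm


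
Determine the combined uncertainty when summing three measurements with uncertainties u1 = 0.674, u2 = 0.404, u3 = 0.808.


For a sum of independent quantities, uc = sqrt(u1^2 + u2^2 + u3^2).
uc = sqrt(0.674^2 + 0.404^2 + 0.808^2)
uc = sqrt(0.454276 + 0.163216 + 0.652864)
uc = 1.1271

1.1271


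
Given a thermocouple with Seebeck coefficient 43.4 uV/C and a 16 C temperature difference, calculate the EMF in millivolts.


The thermocouple output V = sensitivity * dT.
V = 43.4 uV/C * 16 C
V = 694.4 uV
V = 0.694 mV

0.694 mV


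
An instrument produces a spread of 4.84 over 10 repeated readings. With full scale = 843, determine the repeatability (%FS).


Repeatability = (spread / full scale) * 100%.
R = (4.84 / 843) * 100
R = 0.574 %FS

0.574 %FS


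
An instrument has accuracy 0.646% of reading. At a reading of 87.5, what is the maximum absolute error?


Absolute error = (accuracy% / 100) * reading.
Error = (0.646 / 100) * 87.5
Error = 0.00646 * 87.5
Error = 0.5653

0.5653


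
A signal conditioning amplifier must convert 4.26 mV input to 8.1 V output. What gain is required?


Gain = Vout / Vin (converting to same units).
G = 8.1 V / 4.26 mV
G = 8100.0 mV / 4.26 mV
G = 1901.41

1901.41


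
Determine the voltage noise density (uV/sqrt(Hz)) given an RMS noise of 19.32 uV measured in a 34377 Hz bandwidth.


Noise spectral density = Vrms / sqrt(BW).
NSD = 19.32 / sqrt(34377)
NSD = 19.32 / 185.4104
NSD = 0.1042 uV/sqrt(Hz)

0.1042 uV/sqrt(Hz)


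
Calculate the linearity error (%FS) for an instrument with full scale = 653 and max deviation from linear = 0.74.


Linearity error = (max deviation / full scale) * 100%.
Linearity = (0.74 / 653) * 100
Linearity = 0.113 %FS

0.113 %FS


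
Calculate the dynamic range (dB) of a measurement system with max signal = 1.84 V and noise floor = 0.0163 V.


Dynamic range = 20 * log10(Vmax / Vnoise).
DR = 20 * log10(1.84 / 0.0163)
DR = 20 * log10(112.88)
DR = 41.05 dB

41.05 dB


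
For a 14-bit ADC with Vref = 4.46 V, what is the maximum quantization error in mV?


The maximum quantization error is +/- LSB/2.
LSB = Vref / 2^n = 4.46 / 16384 = 0.00027222 V
Max error = LSB / 2 = 0.00027222 / 2 = 0.00013611 V
Max error = 0.1361 mV

0.1361 mV


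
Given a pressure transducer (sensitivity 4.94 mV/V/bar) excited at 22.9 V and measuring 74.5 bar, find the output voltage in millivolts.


Output = sensitivity * Vex * P.
Vout = 4.94 * 22.9 * 74.5
Vout = 113.126 * 74.5
Vout = 8427.89 mV

8427.89 mV


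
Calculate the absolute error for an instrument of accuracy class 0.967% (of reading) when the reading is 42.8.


Absolute error = (accuracy% / 100) * reading.
Error = (0.967 / 100) * 42.8
Error = 0.00967 * 42.8
Error = 0.4139

0.4139


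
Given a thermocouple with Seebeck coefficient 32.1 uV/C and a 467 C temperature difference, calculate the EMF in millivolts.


The thermocouple output V = sensitivity * dT.
V = 32.1 uV/C * 467 C
V = 14990.7 uV
V = 14.991 mV

14.991 mV


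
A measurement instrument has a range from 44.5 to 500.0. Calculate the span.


Span = upper range - lower range.
Span = 500.0 - (44.5)
Span = 455.5

455.5


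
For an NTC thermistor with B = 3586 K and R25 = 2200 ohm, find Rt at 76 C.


NTC thermistor equation: Rt = R25 * exp(B * (1/T - 1/T25)).
T in Kelvin: 349.15 K, T25 = 298.15 K
1/T - 1/T25 = 1/349.15 - 1/298.15 = -0.00048992
B * (1/T - 1/T25) = 3586 * -0.00048992 = -1.7568
Rt = 2200 * exp(-1.7568) = 379.7 ohm

379.7 ohm


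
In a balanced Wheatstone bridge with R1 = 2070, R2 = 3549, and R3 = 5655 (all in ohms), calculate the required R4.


At balance: R1*R4 = R2*R3, so R4 = R2*R3/R1.
R4 = 3549 * 5655 / 2070
R4 = 20069595 / 2070
R4 = 9695.46 ohm

9695.46 ohm


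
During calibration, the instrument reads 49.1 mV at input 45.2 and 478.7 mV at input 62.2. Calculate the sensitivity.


Sensitivity = (y2 - y1) / (x2 - x1).
S = (478.7 - 49.1) / (62.2 - 45.2)
S = 429.6 / 17.0
S = 25.2706 mV/unit

25.2706 mV/unit


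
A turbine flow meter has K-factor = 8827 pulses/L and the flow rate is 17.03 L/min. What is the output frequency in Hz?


Frequency = K * Q / 60 (converting L/min to L/s).
f = 8827 * 17.03 / 60
f = 150323.81 / 60
f = 2505.4 Hz

2505.4 Hz


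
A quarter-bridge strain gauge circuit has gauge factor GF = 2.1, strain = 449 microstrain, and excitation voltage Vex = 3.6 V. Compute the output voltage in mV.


Quarter bridge output: Vout = (GF * epsilon * Vex) / 4.
Vout = (2.1 * 449e-6 * 3.6) / 4
Vout = 0.00339444 / 4 V
Vout = 0.00084861 V = 0.8486 mV

0.8486 mV


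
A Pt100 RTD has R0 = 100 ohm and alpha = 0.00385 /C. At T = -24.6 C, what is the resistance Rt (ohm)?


The RTD equation: Rt = R0 * (1 + alpha * T).
Rt = 100 * (1 + 0.00385 * -24.6)
Rt = 100 * (1 + -0.09471)
Rt = 100 * 0.90529
Rt = 90.529 ohm

90.529 ohm


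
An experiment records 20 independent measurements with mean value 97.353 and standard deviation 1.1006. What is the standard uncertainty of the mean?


The standard uncertainty for Type A evaluation is u = s / sqrt(n).
u = 1.1006 / sqrt(20)
u = 1.1006 / 4.4721
u = 0.2461

0.2461


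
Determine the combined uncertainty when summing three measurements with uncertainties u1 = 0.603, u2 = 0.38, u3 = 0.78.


For a sum of independent quantities, uc = sqrt(u1^2 + u2^2 + u3^2).
uc = sqrt(0.603^2 + 0.38^2 + 0.78^2)
uc = sqrt(0.363609 + 0.1444 + 0.6084)
uc = 1.0566

1.0566


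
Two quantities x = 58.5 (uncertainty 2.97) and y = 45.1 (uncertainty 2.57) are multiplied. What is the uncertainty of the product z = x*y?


For a product z = x*y, the relative uncertainty is:
uz/z = sqrt((ux/x)^2 + (uy/y)^2)
Relative uncertainties: ux/x = 2.97/58.5 = 0.050769
uy/y = 2.57/45.1 = 0.056984
z = 58.5 * 45.1 = 2638.3
uz = 2638.3 * sqrt(0.050769^2 + 0.056984^2) = 201.359

201.359


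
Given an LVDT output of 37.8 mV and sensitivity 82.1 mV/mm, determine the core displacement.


Displacement = Vout / sensitivity.
d = 37.8 / 82.1
d = 0.46 mm

0.46 mm


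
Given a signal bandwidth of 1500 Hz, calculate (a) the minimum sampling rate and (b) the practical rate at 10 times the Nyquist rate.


By Nyquist theorem, fs_min = 2 * fmax.
fs_min = 2 * 1500 = 3000 Hz
Practical rate = 10 * fs_min = 10 * 3000 = 30000 Hz

fs_min = 3000 Hz, fs_practical = 30000 Hz


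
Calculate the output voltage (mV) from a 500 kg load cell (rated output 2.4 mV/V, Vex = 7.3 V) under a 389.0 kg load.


Vout = rated_output * Vex * (load / capacity).
Vout = 2.4 * 7.3 * (389.0 / 500)
Vout = 2.4 * 7.3 * 0.778
Vout = 13.631 mV

13.631 mV


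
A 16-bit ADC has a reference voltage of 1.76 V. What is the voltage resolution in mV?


The resolution (LSB) of an ADC is Vref / 2^n.
LSB = 1.76 / 2^16
LSB = 1.76 / 65536
LSB = 2.686e-05 V = 0.02685547 mV

0.02685547 mV


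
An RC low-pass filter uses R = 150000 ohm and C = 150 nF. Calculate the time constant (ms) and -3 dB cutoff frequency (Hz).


Time constant: tau = R * C.
tau = 150000 * 1.50e-07 = 0.0225 s
tau = 22.5 ms
Cutoff frequency: fc = 1 / (2*pi*R*C).
fc = 1 / (2*pi*0.0225) = 7.07 Hz

tau = 22.5 ms, fc = 7.07 Hz


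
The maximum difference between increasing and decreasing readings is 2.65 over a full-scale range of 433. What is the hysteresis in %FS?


Hysteresis = (max difference / full scale) * 100%.
H = (2.65 / 433) * 100
H = 0.612 %FS

0.612 %FS


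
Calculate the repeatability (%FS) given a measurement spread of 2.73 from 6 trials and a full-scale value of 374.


Repeatability = (spread / full scale) * 100%.
R = (2.73 / 374) * 100
R = 0.73 %FS

0.73 %FS


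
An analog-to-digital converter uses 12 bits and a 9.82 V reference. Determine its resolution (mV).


The resolution (LSB) of an ADC is Vref / 2^n.
LSB = 9.82 / 2^12
LSB = 9.82 / 4096
LSB = 0.00239746 V = 2.39746094 mV

2.39746094 mV


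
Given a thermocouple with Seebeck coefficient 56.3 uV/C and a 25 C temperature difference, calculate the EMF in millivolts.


The thermocouple output V = sensitivity * dT.
V = 56.3 uV/C * 25 C
V = 1407.5 uV
V = 1.407 mV

1.407 mV


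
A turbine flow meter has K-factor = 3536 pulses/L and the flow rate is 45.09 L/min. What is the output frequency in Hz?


Frequency = K * Q / 60 (converting L/min to L/s).
f = 3536 * 45.09 / 60
f = 159438.24 / 60
f = 2657.3 Hz

2657.3 Hz


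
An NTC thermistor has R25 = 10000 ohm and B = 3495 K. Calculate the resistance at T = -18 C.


NTC thermistor equation: Rt = R25 * exp(B * (1/T - 1/T25)).
T in Kelvin: 255.15 K, T25 = 298.15 K
1/T - 1/T25 = 1/255.15 - 1/298.15 = 0.00056525
B * (1/T - 1/T25) = 3495 * 0.00056525 = 1.9755
Rt = 10000 * exp(1.9755) = 72104.9 ohm

72104.9 ohm


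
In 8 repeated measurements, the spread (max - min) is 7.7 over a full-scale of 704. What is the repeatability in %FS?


Repeatability = (spread / full scale) * 100%.
R = (7.7 / 704) * 100
R = 1.094 %FS

1.094 %FS


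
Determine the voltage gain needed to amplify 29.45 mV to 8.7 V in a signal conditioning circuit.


Gain = Vout / Vin (converting to same units).
G = 8.7 V / 29.45 mV
G = 8700.0 mV / 29.45 mV
G = 295.42

295.42


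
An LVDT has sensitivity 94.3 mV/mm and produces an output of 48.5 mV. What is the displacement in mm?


Displacement = Vout / sensitivity.
d = 48.5 / 94.3
d = 0.514 mm

0.514 mm


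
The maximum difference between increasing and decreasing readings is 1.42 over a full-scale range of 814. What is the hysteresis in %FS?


Hysteresis = (max difference / full scale) * 100%.
H = (1.42 / 814) * 100
H = 0.174 %FS

0.174 %FS


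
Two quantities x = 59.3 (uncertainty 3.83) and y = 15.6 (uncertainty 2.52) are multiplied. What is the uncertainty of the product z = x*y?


For a product z = x*y, the relative uncertainty is:
uz/z = sqrt((ux/x)^2 + (uy/y)^2)
Relative uncertainties: ux/x = 3.83/59.3 = 0.064587
uy/y = 2.52/15.6 = 0.161538
z = 59.3 * 15.6 = 925.1
uz = 925.1 * sqrt(0.064587^2 + 0.161538^2) = 160.938

160.938


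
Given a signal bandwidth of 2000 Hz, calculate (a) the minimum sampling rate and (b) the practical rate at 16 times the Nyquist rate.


By Nyquist theorem, fs_min = 2 * fmax.
fs_min = 2 * 2000 = 4000 Hz
Practical rate = 16 * fs_min = 16 * 4000 = 64000 Hz

fs_min = 4000 Hz, fs_practical = 64000 Hz


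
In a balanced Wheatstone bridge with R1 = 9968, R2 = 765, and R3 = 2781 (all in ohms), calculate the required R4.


At balance: R1*R4 = R2*R3, so R4 = R2*R3/R1.
R4 = 765 * 2781 / 9968
R4 = 2127465 / 9968
R4 = 213.43 ohm

213.43 ohm


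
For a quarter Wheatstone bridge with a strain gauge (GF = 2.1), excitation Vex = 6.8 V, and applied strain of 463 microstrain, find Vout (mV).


Quarter bridge output: Vout = (GF * epsilon * Vex) / 4.
Vout = (2.1 * 463e-6 * 6.8) / 4
Vout = 0.00661164 / 4 V
Vout = 0.00165291 V = 1.6529 mV

1.6529 mV


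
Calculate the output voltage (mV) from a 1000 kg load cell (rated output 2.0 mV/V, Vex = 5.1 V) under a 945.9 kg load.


Vout = rated_output * Vex * (load / capacity).
Vout = 2.0 * 5.1 * (945.9 / 1000)
Vout = 2.0 * 5.1 * 0.9459
Vout = 9.648 mV

9.648 mV


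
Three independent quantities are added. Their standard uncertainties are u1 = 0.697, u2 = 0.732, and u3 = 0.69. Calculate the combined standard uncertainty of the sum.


For a sum of independent quantities, uc = sqrt(u1^2 + u2^2 + u3^2).
uc = sqrt(0.697^2 + 0.732^2 + 0.69^2)
uc = sqrt(0.485809 + 0.535824 + 0.4761)
uc = 1.2238

1.2238


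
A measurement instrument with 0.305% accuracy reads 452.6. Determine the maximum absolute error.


Absolute error = (accuracy% / 100) * reading.
Error = (0.305 / 100) * 452.6
Error = 0.00305 * 452.6
Error = 1.3804

1.3804


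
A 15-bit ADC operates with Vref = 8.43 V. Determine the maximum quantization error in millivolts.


The maximum quantization error is +/- LSB/2.
LSB = Vref / 2^n = 8.43 / 32768 = 0.00025726 V
Max error = LSB / 2 = 0.00025726 / 2 = 0.00012863 V
Max error = 0.1286 mV

0.1286 mV


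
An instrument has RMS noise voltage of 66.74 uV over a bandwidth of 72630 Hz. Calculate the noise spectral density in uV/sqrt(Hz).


Noise spectral density = Vrms / sqrt(BW).
NSD = 66.74 / sqrt(72630)
NSD = 66.74 / 269.4995
NSD = 0.2476 uV/sqrt(Hz)

0.2476 uV/sqrt(Hz)


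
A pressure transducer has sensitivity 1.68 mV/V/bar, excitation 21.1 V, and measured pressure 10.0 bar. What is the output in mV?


Output = sensitivity * Vex * P.
Vout = 1.68 * 21.1 * 10.0
Vout = 35.448 * 10.0
Vout = 354.48 mV

354.48 mV


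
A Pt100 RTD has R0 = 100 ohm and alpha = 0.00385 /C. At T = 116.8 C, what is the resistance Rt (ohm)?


The RTD equation: Rt = R0 * (1 + alpha * T).
Rt = 100 * (1 + 0.00385 * 116.8)
Rt = 100 * (1 + 0.44968)
Rt = 100 * 1.44968
Rt = 144.968 ohm

144.968 ohm


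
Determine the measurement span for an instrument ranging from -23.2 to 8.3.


Span = upper range - lower range.
Span = 8.3 - (-23.2)
Span = 31.5

31.5


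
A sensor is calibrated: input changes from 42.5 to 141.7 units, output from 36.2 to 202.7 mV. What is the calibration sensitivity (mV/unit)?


Sensitivity = (y2 - y1) / (x2 - x1).
S = (202.7 - 36.2) / (141.7 - 42.5)
S = 166.5 / 99.2
S = 1.6784 mV/unit

1.6784 mV/unit


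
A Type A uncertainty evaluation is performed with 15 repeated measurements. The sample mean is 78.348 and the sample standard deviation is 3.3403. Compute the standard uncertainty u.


The standard uncertainty for Type A evaluation is u = s / sqrt(n).
u = 3.3403 / sqrt(15)
u = 3.3403 / 3.873
u = 0.8625

0.8625


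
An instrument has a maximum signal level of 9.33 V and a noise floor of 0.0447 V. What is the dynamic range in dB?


Dynamic range = 20 * log10(Vmax / Vnoise).
DR = 20 * log10(9.33 / 0.0447)
DR = 20 * log10(208.72)
DR = 46.39 dB

46.39 dB


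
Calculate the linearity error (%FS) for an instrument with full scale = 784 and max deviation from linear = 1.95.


Linearity error = (max deviation / full scale) * 100%.
Linearity = (1.95 / 784) * 100
Linearity = 0.249 %FS

0.249 %FS


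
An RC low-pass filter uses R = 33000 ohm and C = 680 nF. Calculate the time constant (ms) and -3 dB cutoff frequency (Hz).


Time constant: tau = R * C.
tau = 33000 * 6.80e-07 = 0.02244 s
tau = 22.44 ms
Cutoff frequency: fc = 1 / (2*pi*R*C).
fc = 1 / (2*pi*0.02244) = 7.09 Hz

tau = 22.44 ms, fc = 7.09 Hz


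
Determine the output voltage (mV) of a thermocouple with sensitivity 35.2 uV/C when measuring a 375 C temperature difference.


The thermocouple output V = sensitivity * dT.
V = 35.2 uV/C * 375 C
V = 13200.0 uV
V = 13.2 mV

13.2 mV


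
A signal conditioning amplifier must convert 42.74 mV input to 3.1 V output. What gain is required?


Gain = Vout / Vin (converting to same units).
G = 3.1 V / 42.74 mV
G = 3100.0 mV / 42.74 mV
G = 72.53

72.53


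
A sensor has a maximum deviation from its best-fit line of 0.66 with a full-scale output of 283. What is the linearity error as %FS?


Linearity error = (max deviation / full scale) * 100%.
Linearity = (0.66 / 283) * 100
Linearity = 0.233 %FS

0.233 %FS


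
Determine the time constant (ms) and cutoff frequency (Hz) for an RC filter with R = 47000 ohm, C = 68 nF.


Time constant: tau = R * C.
tau = 47000 * 6.80e-08 = 0.003196 s
tau = 3.196 ms
Cutoff frequency: fc = 1 / (2*pi*R*C).
fc = 1 / (2*pi*0.003196) = 49.8 Hz

tau = 3.196 ms, fc = 49.8 Hz


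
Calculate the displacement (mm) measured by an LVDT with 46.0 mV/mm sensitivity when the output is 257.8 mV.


Displacement = Vout / sensitivity.
d = 257.8 / 46.0
d = 5.604 mm

5.604 mm


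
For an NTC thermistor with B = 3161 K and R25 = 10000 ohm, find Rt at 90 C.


NTC thermistor equation: Rt = R25 * exp(B * (1/T - 1/T25)).
T in Kelvin: 363.15 K, T25 = 298.15 K
1/T - 1/T25 = 1/363.15 - 1/298.15 = -0.00060033
B * (1/T - 1/T25) = 3161 * -0.00060033 = -1.8977
Rt = 10000 * exp(-1.8977) = 1499.2 ohm

1499.2 ohm


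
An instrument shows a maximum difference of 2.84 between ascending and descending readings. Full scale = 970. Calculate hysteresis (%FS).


Hysteresis = (max difference / full scale) * 100%.
H = (2.84 / 970) * 100
H = 0.293 %FS

0.293 %FS


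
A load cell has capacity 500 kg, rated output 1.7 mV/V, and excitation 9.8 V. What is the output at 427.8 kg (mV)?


Vout = rated_output * Vex * (load / capacity).
Vout = 1.7 * 9.8 * (427.8 / 500)
Vout = 1.7 * 9.8 * 0.8556
Vout = 14.254 mV

14.254 mV


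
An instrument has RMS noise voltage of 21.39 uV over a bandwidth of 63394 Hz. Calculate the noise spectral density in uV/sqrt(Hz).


Noise spectral density = Vrms / sqrt(BW).
NSD = 21.39 / sqrt(63394)
NSD = 21.39 / 251.7817
NSD = 0.085 uV/sqrt(Hz)

0.085 uV/sqrt(Hz)


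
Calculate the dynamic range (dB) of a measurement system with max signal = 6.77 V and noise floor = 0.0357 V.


Dynamic range = 20 * log10(Vmax / Vnoise).
DR = 20 * log10(6.77 / 0.0357)
DR = 20 * log10(189.64)
DR = 45.56 dB

45.56 dB


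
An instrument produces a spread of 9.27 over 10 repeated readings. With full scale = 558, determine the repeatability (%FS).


Repeatability = (spread / full scale) * 100%.
R = (9.27 / 558) * 100
R = 1.661 %FS

1.661 %FS


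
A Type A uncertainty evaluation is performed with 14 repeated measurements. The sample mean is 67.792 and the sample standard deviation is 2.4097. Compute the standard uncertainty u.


The standard uncertainty for Type A evaluation is u = s / sqrt(n).
u = 2.4097 / sqrt(14)
u = 2.4097 / 3.7417
u = 0.644

0.644


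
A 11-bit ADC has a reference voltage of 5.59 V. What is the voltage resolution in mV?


The resolution (LSB) of an ADC is Vref / 2^n.
LSB = 5.59 / 2^11
LSB = 5.59 / 2048
LSB = 0.00272949 V = 2.72949219 mV

2.72949219 mV


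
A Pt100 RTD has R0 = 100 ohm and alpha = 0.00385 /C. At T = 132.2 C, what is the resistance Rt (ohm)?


The RTD equation: Rt = R0 * (1 + alpha * T).
Rt = 100 * (1 + 0.00385 * 132.2)
Rt = 100 * (1 + 0.50897)
Rt = 100 * 1.50897
Rt = 150.897 ohm

150.897 ohm


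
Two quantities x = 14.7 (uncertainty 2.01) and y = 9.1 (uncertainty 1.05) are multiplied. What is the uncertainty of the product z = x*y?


For a product z = x*y, the relative uncertainty is:
uz/z = sqrt((ux/x)^2 + (uy/y)^2)
Relative uncertainties: ux/x = 2.01/14.7 = 0.136735
uy/y = 1.05/9.1 = 0.115385
z = 14.7 * 9.1 = 133.8
uz = 133.8 * sqrt(0.136735^2 + 0.115385^2) = 23.933

23.933


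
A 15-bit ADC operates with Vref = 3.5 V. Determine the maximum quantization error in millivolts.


The maximum quantization error is +/- LSB/2.
LSB = Vref / 2^n = 3.5 / 32768 = 0.00010681 V
Max error = LSB / 2 = 0.00010681 / 2 = 5.341e-05 V
Max error = 0.0534 mV

0.0534 mV


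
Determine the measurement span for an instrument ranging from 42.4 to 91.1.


Span = upper range - lower range.
Span = 91.1 - (42.4)
Span = 48.7

48.7


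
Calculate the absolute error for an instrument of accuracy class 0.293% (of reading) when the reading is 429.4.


Absolute error = (accuracy% / 100) * reading.
Error = (0.293 / 100) * 429.4
Error = 0.00293 * 429.4
Error = 1.2581

1.2581


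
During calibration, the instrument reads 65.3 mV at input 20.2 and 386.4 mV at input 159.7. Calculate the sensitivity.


Sensitivity = (y2 - y1) / (x2 - x1).
S = (386.4 - 65.3) / (159.7 - 20.2)
S = 321.1 / 139.5
S = 2.3018 mV/unit

2.3018 mV/unit


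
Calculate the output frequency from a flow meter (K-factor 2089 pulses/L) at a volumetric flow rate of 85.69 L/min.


Frequency = K * Q / 60 (converting L/min to L/s).
f = 2089 * 85.69 / 60
f = 179006.41 / 60
f = 2983.44 Hz

2983.44 Hz


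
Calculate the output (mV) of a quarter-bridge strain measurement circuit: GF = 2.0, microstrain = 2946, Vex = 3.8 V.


Quarter bridge output: Vout = (GF * epsilon * Vex) / 4.
Vout = (2.0 * 2946e-6 * 3.8) / 4
Vout = 0.0223896 / 4 V
Vout = 0.0055974 V = 5.5974 mV

5.5974 mV


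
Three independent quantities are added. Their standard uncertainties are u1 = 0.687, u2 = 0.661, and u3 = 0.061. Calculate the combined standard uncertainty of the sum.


For a sum of independent quantities, uc = sqrt(u1^2 + u2^2 + u3^2).
uc = sqrt(0.687^2 + 0.661^2 + 0.061^2)
uc = sqrt(0.471969 + 0.436921 + 0.003721)
uc = 0.9553

0.9553


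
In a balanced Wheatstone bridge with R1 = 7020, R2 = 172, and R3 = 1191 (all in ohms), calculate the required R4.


At balance: R1*R4 = R2*R3, so R4 = R2*R3/R1.
R4 = 172 * 1191 / 7020
R4 = 204852 / 7020
R4 = 29.18 ohm

29.18 ohm


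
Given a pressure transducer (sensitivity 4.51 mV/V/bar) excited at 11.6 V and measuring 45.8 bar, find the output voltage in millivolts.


Output = sensitivity * Vex * P.
Vout = 4.51 * 11.6 * 45.8
Vout = 52.316 * 45.8
Vout = 2396.07 mV

2396.07 mV


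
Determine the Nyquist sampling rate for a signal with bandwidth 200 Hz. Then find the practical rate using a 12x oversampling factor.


By Nyquist theorem, fs_min = 2 * fmax.
fs_min = 2 * 200 = 400 Hz
Practical rate = 12 * fs_min = 12 * 400 = 4800 Hz

fs_min = 400 Hz, fs_practical = 4800 Hz


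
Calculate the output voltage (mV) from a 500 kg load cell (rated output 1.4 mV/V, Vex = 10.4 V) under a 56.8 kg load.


Vout = rated_output * Vex * (load / capacity).
Vout = 1.4 * 10.4 * (56.8 / 500)
Vout = 1.4 * 10.4 * 0.1136
Vout = 1.654 mV

1.654 mV


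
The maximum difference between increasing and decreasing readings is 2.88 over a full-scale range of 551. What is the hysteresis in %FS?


Hysteresis = (max difference / full scale) * 100%.
H = (2.88 / 551) * 100
H = 0.523 %FS

0.523 %FS


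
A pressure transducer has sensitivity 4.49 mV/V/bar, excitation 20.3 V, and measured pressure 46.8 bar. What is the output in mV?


Output = sensitivity * Vex * P.
Vout = 4.49 * 20.3 * 46.8
Vout = 91.147 * 46.8
Vout = 4265.68 mV

4265.68 mV


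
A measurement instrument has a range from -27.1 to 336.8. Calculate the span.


Span = upper range - lower range.
Span = 336.8 - (-27.1)
Span = 363.9

363.9


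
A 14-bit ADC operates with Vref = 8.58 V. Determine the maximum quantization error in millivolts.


The maximum quantization error is +/- LSB/2.
LSB = Vref / 2^n = 8.58 / 16384 = 0.00052368 V
Max error = LSB / 2 = 0.00052368 / 2 = 0.00026184 V
Max error = 0.2618 mV

0.2618 mV


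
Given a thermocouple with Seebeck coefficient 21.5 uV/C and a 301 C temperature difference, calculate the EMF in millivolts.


The thermocouple output V = sensitivity * dT.
V = 21.5 uV/C * 301 C
V = 6471.5 uV
V = 6.471 mV

6.471 mV


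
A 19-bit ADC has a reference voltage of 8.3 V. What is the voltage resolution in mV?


The resolution (LSB) of an ADC is Vref / 2^n.
LSB = 8.3 / 2^19
LSB = 8.3 / 524288
LSB = 1.583e-05 V = 0.01583099 mV

0.01583099 mV


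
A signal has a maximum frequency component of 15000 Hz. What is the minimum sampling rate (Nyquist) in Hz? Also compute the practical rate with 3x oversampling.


By Nyquist theorem, fs_min = 2 * fmax.
fs_min = 2 * 15000 = 30000 Hz
Practical rate = 3 * fs_min = 3 * 30000 = 90000 Hz

fs_min = 30000 Hz, fs_practical = 90000 Hz


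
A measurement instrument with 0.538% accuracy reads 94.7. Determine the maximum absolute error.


Absolute error = (accuracy% / 100) * reading.
Error = (0.538 / 100) * 94.7
Error = 0.00538 * 94.7
Error = 0.5095

0.5095


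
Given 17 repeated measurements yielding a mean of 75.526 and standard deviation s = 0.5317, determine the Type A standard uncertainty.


The standard uncertainty for Type A evaluation is u = s / sqrt(n).
u = 0.5317 / sqrt(17)
u = 0.5317 / 4.1231
u = 0.129

0.129


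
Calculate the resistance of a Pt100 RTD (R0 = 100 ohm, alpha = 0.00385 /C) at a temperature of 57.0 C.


The RTD equation: Rt = R0 * (1 + alpha * T).
Rt = 100 * (1 + 0.00385 * 57.0)
Rt = 100 * (1 + 0.21945)
Rt = 100 * 1.21945
Rt = 121.945 ohm

121.945 ohm


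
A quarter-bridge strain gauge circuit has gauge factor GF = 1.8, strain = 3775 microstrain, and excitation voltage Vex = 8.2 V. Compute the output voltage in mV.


Quarter bridge output: Vout = (GF * epsilon * Vex) / 4.
Vout = (1.8 * 3775e-6 * 8.2) / 4
Vout = 0.055719 / 4 V
Vout = 0.01392975 V = 13.9297 mV

13.9297 mV


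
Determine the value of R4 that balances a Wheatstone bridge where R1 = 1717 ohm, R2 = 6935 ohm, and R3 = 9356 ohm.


At balance: R1*R4 = R2*R3, so R4 = R2*R3/R1.
R4 = 6935 * 9356 / 1717
R4 = 64883860 / 1717
R4 = 37789.09 ohm

37789.09 ohm


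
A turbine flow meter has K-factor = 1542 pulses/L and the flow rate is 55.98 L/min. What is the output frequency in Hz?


Frequency = K * Q / 60 (converting L/min to L/s).
f = 1542 * 55.98 / 60
f = 86321.16 / 60
f = 1438.69 Hz

1438.69 Hz


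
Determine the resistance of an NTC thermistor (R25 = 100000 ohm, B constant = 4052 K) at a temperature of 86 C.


NTC thermistor equation: Rt = R25 * exp(B * (1/T - 1/T25)).
T in Kelvin: 359.15 K, T25 = 298.15 K
1/T - 1/T25 = 1/359.15 - 1/298.15 = -0.00056966
B * (1/T - 1/T25) = 4052 * -0.00056966 = -2.3083
Rt = 100000 * exp(-2.3083) = 9943.2 ohm

9943.2 ohm


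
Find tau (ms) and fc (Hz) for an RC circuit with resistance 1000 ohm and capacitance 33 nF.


Time constant: tau = R * C.
tau = 1000 * 3.30e-08 = 3.3e-05 s
tau = 0.033 ms
Cutoff frequency: fc = 1 / (2*pi*R*C).
fc = 1 / (2*pi*3.3e-05) = 4822.88 Hz

tau = 0.033 ms, fc = 4822.88 Hz


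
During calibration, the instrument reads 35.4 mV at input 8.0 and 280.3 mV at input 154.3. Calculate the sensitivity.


Sensitivity = (y2 - y1) / (x2 - x1).
S = (280.3 - 35.4) / (154.3 - 8.0)
S = 244.9 / 146.3
S = 1.674 mV/unit

1.674 mV/unit


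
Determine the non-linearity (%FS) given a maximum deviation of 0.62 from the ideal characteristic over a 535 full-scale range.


Linearity error = (max deviation / full scale) * 100%.
Linearity = (0.62 / 535) * 100
Linearity = 0.116 %FS

0.116 %FS


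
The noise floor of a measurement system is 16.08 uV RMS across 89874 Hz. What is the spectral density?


Noise spectral density = Vrms / sqrt(BW).
NSD = 16.08 / sqrt(89874)
NSD = 16.08 / 299.7899
NSD = 0.0536 uV/sqrt(Hz)

0.0536 uV/sqrt(Hz)


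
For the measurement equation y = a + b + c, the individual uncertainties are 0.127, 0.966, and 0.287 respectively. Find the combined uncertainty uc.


For a sum of independent quantities, uc = sqrt(u1^2 + u2^2 + u3^2).
uc = sqrt(0.127^2 + 0.966^2 + 0.287^2)
uc = sqrt(0.016129 + 0.933156 + 0.082369)
uc = 1.0157

1.0157


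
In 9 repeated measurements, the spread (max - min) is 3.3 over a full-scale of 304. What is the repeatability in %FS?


Repeatability = (spread / full scale) * 100%.
R = (3.3 / 304) * 100
R = 1.086 %FS

1.086 %FS


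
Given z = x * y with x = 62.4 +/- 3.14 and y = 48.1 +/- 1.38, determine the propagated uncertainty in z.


For a product z = x*y, the relative uncertainty is:
uz/z = sqrt((ux/x)^2 + (uy/y)^2)
Relative uncertainties: ux/x = 3.14/62.4 = 0.050321
uy/y = 1.38/48.1 = 0.02869
z = 62.4 * 48.1 = 3001.4
uz = 3001.4 * sqrt(0.050321^2 + 0.02869^2) = 173.858

173.858


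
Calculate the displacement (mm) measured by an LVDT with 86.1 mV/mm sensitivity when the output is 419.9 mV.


Displacement = Vout / sensitivity.
d = 419.9 / 86.1
d = 4.877 mm

4.877 mm


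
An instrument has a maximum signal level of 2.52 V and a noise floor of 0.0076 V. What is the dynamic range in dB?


Dynamic range = 20 * log10(Vmax / Vnoise).
DR = 20 * log10(2.52 / 0.0076)
DR = 20 * log10(331.58)
DR = 50.41 dB

50.41 dB


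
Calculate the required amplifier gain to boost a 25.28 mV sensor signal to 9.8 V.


Gain = Vout / Vin (converting to same units).
G = 9.8 V / 25.28 mV
G = 9800.0 mV / 25.28 mV
G = 387.66

387.66


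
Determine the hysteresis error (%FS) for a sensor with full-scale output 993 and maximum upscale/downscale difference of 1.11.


Hysteresis = (max difference / full scale) * 100%.
H = (1.11 / 993) * 100
H = 0.112 %FS

0.112 %FS


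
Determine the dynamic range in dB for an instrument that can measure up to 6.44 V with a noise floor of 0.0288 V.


Dynamic range = 20 * log10(Vmax / Vnoise).
DR = 20 * log10(6.44 / 0.0288)
DR = 20 * log10(223.61)
DR = 46.99 dB

46.99 dB


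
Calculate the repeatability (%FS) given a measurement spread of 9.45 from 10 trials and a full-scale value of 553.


Repeatability = (spread / full scale) * 100%.
R = (9.45 / 553) * 100
R = 1.709 %FS

1.709 %FS


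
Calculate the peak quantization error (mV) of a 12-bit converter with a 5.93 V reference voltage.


The maximum quantization error is +/- LSB/2.
LSB = Vref / 2^n = 5.93 / 4096 = 0.00144775 V
Max error = LSB / 2 = 0.00144775 / 2 = 0.00072388 V
Max error = 0.7239 mV

0.7239 mV


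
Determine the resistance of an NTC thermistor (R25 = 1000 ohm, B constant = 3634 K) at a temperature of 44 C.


NTC thermistor equation: Rt = R25 * exp(B * (1/T - 1/T25)).
T in Kelvin: 317.15 K, T25 = 298.15 K
1/T - 1/T25 = 1/317.15 - 1/298.15 = -0.00020093
B * (1/T - 1/T25) = 3634 * -0.00020093 = -0.7302
Rt = 1000 * exp(-0.7302) = 481.8 ohm

481.8 ohm
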